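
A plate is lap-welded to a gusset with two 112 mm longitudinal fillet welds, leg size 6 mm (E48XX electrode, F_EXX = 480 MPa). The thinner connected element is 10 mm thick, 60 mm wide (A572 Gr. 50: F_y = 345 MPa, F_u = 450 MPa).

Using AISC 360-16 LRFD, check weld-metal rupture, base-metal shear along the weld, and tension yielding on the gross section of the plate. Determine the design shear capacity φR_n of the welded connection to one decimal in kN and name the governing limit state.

186.3 kN (gross-section yield governs)

Weld metal: throat = 0.707×6 = 4.242 mm, L = 2×112 = 224 mm. φR_n = 0.75 × 0.6 × 480 × 4.242 × 224 = 205.2 kN.
Base metal shear (10 mm plate): yield φR_n = 1.0×0.6×345×10×224 = 463.7 kN; rupture φR_n = 0.75×0.6×450×10×224 = 453.6 kN; take 453.6 kN (rupture).
Tension yield (gross): A_g = 60×10 = 600 mm². φR_n = 0.90 × 345 × 600 = 186.3 kN.
Governing: min(205.2, 453.6, 186.3) = 186.3 kN → gross-section yield.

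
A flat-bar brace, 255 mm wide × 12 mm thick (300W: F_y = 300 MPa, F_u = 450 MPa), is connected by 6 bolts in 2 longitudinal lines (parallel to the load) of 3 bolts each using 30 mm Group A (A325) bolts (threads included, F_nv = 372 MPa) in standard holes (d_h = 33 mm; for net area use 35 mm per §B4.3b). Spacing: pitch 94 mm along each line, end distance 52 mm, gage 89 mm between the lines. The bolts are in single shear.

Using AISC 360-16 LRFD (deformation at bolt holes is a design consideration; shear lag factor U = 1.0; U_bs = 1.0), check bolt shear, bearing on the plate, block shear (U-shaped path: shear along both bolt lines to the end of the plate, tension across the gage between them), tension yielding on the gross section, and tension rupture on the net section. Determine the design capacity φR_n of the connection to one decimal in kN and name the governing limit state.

749.3 kN (net-section rupture governs)

Bolt shear: A_b = π(30)²/4 = 706.86 mm². φR_n = 0.75 × 372 × 706.86 × 6 × 1 = 1183.3 kN.
Bearing (12 mm plate, F_u = 450 MPa): end bolts L_c = 52 − 33/2 = 35.5, R_n = min(1.2×35.5×12×450, 2.4×30×12×450) = 230.04 kN/bolt; interior L_c = 94 − 33 = 61, R_n = 388.8 kN/bolt. φR_n = 0.75 × (2×230.04 + 4×388.8) = 1511.5 kN.
Block shear: shear path 2×[52+2×94] = 2×240 mm, A_gv = 5760, A_nv = 2×(240 − 2.5×35)×12 = 3660 mm²; tension across gage: (89 − 1×35)×12 = 648 mm². R_n = min(0.6×450×3660, 0.6×300×5760) + 1.0×450×648 = min(988.2, 1036.8) + 291.6 = 1279.8 kN. φR_n = 0.75 × 1279.8 = 959.9 kN.
Tension yield (gross): A_g = 255×12 = 3060 mm². φR_n = 0.90 × 300 × 3060 = 826.2 kN.
Tension rupture (net): A_n = (255 − 2×35)×12 = 2220 mm² (U = 1.0, A_e = A_n). φR_n = 0.75 × 450 × 2220 = 749.3 kN.
Governing: min(1183.3, 1511.5, 959.9, 826.2, 749.3) = 749.3 kN → net-section rupture.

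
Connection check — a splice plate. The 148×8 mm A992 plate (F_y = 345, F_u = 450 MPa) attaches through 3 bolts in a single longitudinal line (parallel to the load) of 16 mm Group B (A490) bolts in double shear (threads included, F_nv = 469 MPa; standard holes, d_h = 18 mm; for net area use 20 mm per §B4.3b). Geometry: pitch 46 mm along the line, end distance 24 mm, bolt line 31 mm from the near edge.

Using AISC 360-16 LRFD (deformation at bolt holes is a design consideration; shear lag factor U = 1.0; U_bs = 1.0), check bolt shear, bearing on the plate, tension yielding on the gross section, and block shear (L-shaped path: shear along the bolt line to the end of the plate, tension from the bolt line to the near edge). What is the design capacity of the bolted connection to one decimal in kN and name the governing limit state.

Bolt shear: A_b = π(16)²/4 = 201.06 mm². φR_n = 0.75 × 469 × 201.06 × 3 × 2 = 424.3 kN.
Bearing (8 mm plate, F_u = 450 MPa): end bolts L_c = 24 − 18/2 = 15, R_n = min(1.2×15×8×450, 2.4×16×8×450) = 64.8 kN/bolt; interior L_c = 46 − 18 = 28, R_n = 120.96 kN/bolt. φR_n = 0.75 × (1×64.8 + 2×120.96) = 230.0 kN.
Tension yield (gross): A_g = 148×8 = 1184 mm². φR_n = 0.90 × 345 × 1184 = 367.6 kN.
Block shear: shear path 1×[24+2×46] = 1×116 mm, A_gv = 928, A_nv = 1×(116 − 2.5×20)×8 = 528 mm²; tension to near edge: (31 − 0.5×20)×8 = 168 mm². R_n = min(0.6×450×528, 0.6×345×928) + 1.0×450×168 = min(142.56, 192.1) + 75.6 = 218.16 kN. φR_n = 0.75 × 218.16 = 163.6 kN.
Governing: min(424.3, 230.0, 367.6, 163.6) = 163.6 kN → block shear.

163.6 kN (block shear governs)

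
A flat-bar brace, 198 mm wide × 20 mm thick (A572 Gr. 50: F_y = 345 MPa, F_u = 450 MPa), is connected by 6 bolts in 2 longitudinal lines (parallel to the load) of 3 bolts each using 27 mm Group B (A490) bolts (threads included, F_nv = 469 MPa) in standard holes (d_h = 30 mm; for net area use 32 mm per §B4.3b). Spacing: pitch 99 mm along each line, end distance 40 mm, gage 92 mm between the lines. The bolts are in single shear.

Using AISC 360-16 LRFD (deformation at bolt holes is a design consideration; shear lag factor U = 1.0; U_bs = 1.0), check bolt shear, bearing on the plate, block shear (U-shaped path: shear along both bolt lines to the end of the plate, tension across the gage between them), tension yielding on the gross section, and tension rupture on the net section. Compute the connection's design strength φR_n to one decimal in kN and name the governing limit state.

Bolt shear: A_b = π(27)²/4 = 572.56 mm². φR_n = 0.75 × 469 × 572.56 × 6 × 1 = 1208.4 kN.
Bearing (20 mm plate, F_u = 450 MPa): end bolts L_c = 40 − 30/2 = 25, R_n = min(1.2×25×20×450, 2.4×27×20×450) = 270 kN/bolt; interior L_c = 99 − 30 = 69, R_n = 583.2 kN/bolt. φR_n = 0.75 × (2×270 + 4×583.2) = 2154.6 kN.
Block shear: shear path 2×[40+2×99] = 2×238 mm, A_gv = 9520, A_nv = 2×(238 − 2.5×32)×20 = 6320 mm²; tension across gage: (92 − 1×32)×20 = 1200 mm². R_n = min(0.6×450×6320, 0.6×345×9520) + 1.0×450×1200 = min(1706.4, 1970.6) + 540 = 2246.4 kN. φR_n = 0.75 × 2246.4 = 1684.8 kN.
Tension yield (gross): A_g = 198×20 = 3960 mm². φR_n = 0.90 × 345 × 3960 = 1229.6 kN.
Tension rupture (net): A_n = (198 − 2×32)×20 = 2680 mm² (U = 1.0, A_e = A_n). φR_n = 0.75 × 450 × 2680 = 904.5 kN.
Governing: min(1208.4, 2154.6, 1684.8, 1229.6, 904.5) = 904.5 kN → net-section rupture.

904.5 kN (net-section rupture governs)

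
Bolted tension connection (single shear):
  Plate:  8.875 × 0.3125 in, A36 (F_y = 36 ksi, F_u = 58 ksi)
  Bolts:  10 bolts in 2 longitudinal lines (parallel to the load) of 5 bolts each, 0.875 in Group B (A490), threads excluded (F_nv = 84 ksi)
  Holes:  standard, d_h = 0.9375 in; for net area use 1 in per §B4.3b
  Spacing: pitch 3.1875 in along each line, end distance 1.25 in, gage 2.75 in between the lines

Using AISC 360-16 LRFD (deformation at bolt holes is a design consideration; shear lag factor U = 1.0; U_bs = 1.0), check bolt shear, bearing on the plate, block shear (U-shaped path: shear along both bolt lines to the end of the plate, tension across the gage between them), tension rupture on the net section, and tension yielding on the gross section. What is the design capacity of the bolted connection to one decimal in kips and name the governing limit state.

Bolt shear: A_b = π(0.875)²/4 = 0.60132 in². φR_n = 0.75 × 84 × 0.60132 × 10 × 1 = 378.8 kips.
Bearing (0.3125 in plate, F_u = 58 ksi): end bolts L_c = 1.25 − 0.9375/2 = 0.78125, R_n = min(1.2×0.78125×0.3125×58, 2.4×0.875×0.3125×58) = 16.992 kips/bolt; interior L_c = 3.1875 − 0.9375 = 2.25, R_n = 38.063 kips/bolt. φR_n = 0.75 × (2×16.992 + 8×38.063) = 253.9 kips.
Block shear: shear path 2×[1.25+4×3.1875] = 2×14 in, A_gv = 8.75, A_nv = 2×(14 − 4.5×1)×0.3125 = 5.9375 in²; tension across gage: (2.75 − 1×1)×0.3125 = 0.54688 in². R_n = min(0.6×58×5.9375, 0.6×36×8.75) + 1.0×58×0.54688 = min(206.63, 189) + 31.719 = 220.72 kips. φR_n = 0.75 × 220.72 = 165.5 kips.
Tension rupture (net): A_n = (8.875 − 2×1)×0.3125 = 2.1484 in² (U = 1.0, A_e = A_n). φR_n = 0.75 × 58 × 2.1484 = 93.5 kips.
Tension yield (gross): A_g = 8.875×0.3125 = 2.7734 in². φR_n = 0.90 × 36 × 2.7734 = 89.9 kips.
Governing: min(378.8, 253.9, 165.5, 93.5, 89.9) = 89.9 kips → gross-section yield.

89.9 kips (gross-section yield governs)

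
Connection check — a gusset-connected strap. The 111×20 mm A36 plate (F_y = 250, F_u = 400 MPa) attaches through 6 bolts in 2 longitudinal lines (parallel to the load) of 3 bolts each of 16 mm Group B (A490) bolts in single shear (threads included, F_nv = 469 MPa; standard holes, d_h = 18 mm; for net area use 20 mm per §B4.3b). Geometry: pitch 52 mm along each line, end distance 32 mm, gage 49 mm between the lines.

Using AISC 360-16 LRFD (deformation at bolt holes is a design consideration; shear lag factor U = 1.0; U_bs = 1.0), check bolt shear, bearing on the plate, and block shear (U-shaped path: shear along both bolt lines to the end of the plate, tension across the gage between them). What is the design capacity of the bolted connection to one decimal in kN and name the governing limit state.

Bolt shear: A_b = π(16)²/4 = 201.06 mm². φR_n = 0.75 × 469 × 201.06 × 6 × 1 = 424.3 kN.
Bearing (20 mm plate, F_u = 400 MPa): end bolts L_c = 32 − 18/2 = 23, R_n = min(1.2×23×20×400, 2.4×16×20×400) = 220.8 kN/bolt; interior L_c = 52 − 18 = 34, R_n = 307.2 kN/bolt. φR_n = 0.75 × (2×220.8 + 4×307.2) = 1252.8 kN.
Block shear: shear path 2×[32+2×52] = 2×136 mm, A_gv = 5440, A_nv = 2×(136 − 2.5×20)×20 = 3440 mm²; tension across gage: (49 − 1×20)×20 = 580 mm². R_n = min(0.6×400×3440, 0.6×250×5440) + 1.0×400×580 = min(825.6, 816) + 232 = 1048 kN. φR_n = 0.75 × 1048 = 786.0 kN.
Governing: min(424.3, 1252.8, 786.0) = 424.3 kN → bolt shear.

424.3 kN (bolt shear governs)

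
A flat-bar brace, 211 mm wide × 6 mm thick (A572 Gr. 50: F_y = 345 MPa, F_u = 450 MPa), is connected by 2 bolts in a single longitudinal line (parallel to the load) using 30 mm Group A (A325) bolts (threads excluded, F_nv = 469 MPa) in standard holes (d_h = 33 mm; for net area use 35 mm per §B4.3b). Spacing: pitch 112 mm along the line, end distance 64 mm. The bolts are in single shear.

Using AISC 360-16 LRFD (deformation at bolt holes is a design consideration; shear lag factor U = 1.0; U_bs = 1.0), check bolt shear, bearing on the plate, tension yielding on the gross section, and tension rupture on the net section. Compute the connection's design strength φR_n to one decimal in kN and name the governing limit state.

Bolt shear: A_b = π(30)²/4 = 706.86 mm². φR_n = 0.75 × 469 × 706.86 × 2 × 1 = 497.3 kN.
Bearing (6 mm plate, F_u = 450 MPa): end bolts L_c = 64 − 33/2 = 47.5, R_n = min(1.2×47.5×6×450, 2.4×30×6×450) = 153.9 kN/bolt; interior L_c = 112 − 33 = 79, R_n = 194.4 kN/bolt. φR_n = 0.75 × (1×153.9 + 1×194.4) = 261.2 kN.
Tension yield (gross): A_g = 211×6 = 1266 mm². φR_n = 0.90 × 345 × 1266 = 393.1 kN.
Tension rupture (net): A_n = (211 − 1×35)×6 = 1056 mm² (U = 1.0, A_e = A_n). φR_n = 0.75 × 450 × 1056 = 356.4 kN.
Governing: min(497.3, 261.2, 393.1, 356.4) = 261.2 kN → bearing.

261.2 kN (bearing governs)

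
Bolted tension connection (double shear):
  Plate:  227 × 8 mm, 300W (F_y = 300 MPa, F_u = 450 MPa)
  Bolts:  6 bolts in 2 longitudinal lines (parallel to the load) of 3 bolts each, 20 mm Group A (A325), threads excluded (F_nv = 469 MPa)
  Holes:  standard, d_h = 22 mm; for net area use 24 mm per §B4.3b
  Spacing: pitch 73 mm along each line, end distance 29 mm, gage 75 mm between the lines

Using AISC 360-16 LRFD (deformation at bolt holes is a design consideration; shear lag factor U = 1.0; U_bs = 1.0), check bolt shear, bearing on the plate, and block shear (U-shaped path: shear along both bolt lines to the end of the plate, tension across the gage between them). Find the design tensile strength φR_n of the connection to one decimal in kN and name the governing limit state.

Bolt shear: A_b = π(20)²/4 = 314.16 mm². φR_n = 0.75 × 469 × 314.16 × 6 × 2 = 1326.1 kN.
Bearing (8 mm plate, F_u = 450 MPa): end bolts L_c = 29 − 22/2 = 18, R_n = min(1.2×18×8×450, 2.4×20×8×450) = 77.76 kN/bolt; interior L_c = 73 − 22 = 51, R_n = 172.8 kN/bolt. φR_n = 0.75 × (2×77.76 + 4×172.8) = 635.0 kN.
Block shear: shear path 2×[29+2×73] = 2×175 mm, A_gv = 2800, A_nv = 2×(175 − 2.5×24)×8 = 1840 mm²; tension across gage: (75 − 1×24)×8 = 408 mm². R_n = min(0.6×450×1840, 0.6×300×2800) + 1.0×450×408 = min(496.8, 504) + 183.6 = 680.4 kN. φR_n = 0.75 × 680.4 = 510.3 kN.
Governing: min(1326.1, 635.0, 510.3) = 510.3 kN → block shear.

510.3 kN (block shear governs)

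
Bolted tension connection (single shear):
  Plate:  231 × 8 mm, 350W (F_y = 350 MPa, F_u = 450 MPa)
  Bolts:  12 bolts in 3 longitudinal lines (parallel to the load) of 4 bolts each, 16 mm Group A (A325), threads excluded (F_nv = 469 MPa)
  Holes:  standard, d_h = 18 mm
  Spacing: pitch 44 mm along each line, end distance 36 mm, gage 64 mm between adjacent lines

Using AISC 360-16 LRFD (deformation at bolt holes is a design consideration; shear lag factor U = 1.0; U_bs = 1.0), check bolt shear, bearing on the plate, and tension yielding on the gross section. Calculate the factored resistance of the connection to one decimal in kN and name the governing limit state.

Bolt shear: A_b = π(16)²/4 = 201.06 mm². φR_n = 0.75 × 469 × 201.06 × 12 × 1 = 848.7 kN.
Bearing (8 mm plate, F_u = 450 MPa): end bolts L_c = 36 − 18/2 = 27, R_n = min(1.2×27×8×450, 2.4×16×8×450) = 116.64 kN/bolt; interior L_c = 44 − 18 = 26, R_n = 112.32 kN/bolt. φR_n = 0.75 × (3×116.64 + 9×112.32) = 1020.6 kN.
Tension yield (gross): A_g = 231×8 = 1848 mm². φR_n = 0.90 × 350 × 1848 = 582.1 kN.
Governing: min(848.7, 1020.6, 582.1) = 582.1 kN → gross-section yield.

582.1 kN (gross-section yield governs)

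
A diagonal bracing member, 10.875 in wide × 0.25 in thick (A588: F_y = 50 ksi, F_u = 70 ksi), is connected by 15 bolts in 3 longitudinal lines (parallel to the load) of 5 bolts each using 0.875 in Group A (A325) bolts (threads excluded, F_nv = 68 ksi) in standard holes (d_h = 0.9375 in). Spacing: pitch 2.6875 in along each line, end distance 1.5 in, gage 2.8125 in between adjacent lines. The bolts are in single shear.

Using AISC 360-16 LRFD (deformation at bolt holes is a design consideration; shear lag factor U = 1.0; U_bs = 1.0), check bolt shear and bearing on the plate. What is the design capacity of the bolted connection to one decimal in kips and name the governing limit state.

Bolt shear: A_b = π(0.875)²/4 = 0.60132 in². φR_n = 0.75 × 68 × 0.60132 × 15 × 1 = 460.0 kips.
Bearing (0.25 in plate, F_u = 70 ksi): end bolts L_c = 1.5 − 0.9375/2 = 1.03125, R_n = min(1.2×1.03125×0.25×70, 2.4×0.875×0.25×70) = 21.656 kips/bolt; interior L_c = 2.6875 − 0.9375 = 1.75, R_n = 36.75 kips/bolt. φR_n = 0.75 × (3×21.656 + 12×36.75) = 379.5 kips.
Governing: min(460.0, 379.5) = 379.5 kips → bearing.

379.5 kips (bearing governs)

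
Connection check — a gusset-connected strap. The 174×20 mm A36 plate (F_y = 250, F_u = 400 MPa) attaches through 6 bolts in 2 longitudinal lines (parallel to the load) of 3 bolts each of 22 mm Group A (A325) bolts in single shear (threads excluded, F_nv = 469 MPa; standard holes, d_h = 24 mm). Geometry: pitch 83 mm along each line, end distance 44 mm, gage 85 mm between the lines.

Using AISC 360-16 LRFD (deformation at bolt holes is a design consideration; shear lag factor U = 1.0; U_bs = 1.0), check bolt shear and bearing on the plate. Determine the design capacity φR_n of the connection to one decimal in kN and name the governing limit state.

802.3 kN (bolt shear governs)

Bolt shear: A_b = π(22)²/4 = 380.13 mm². φR_n = 0.75 × 469 × 380.13 × 6 × 1 = 802.3 kN.
Bearing (20 mm plate, F_u = 400 MPa): end bolts L_c = 44 − 24/2 = 32, R_n = min(1.2×32×20×400, 2.4×22×20×400) = 307.2 kN/bolt; interior L_c = 83 − 24 = 59, R_n = 422.4 kN/bolt. φR_n = 0.75 × (2×307.2 + 4×422.4) = 1728.0 kN.
Governing: min(802.3, 1728.0) = 802.3 kN → bolt shear.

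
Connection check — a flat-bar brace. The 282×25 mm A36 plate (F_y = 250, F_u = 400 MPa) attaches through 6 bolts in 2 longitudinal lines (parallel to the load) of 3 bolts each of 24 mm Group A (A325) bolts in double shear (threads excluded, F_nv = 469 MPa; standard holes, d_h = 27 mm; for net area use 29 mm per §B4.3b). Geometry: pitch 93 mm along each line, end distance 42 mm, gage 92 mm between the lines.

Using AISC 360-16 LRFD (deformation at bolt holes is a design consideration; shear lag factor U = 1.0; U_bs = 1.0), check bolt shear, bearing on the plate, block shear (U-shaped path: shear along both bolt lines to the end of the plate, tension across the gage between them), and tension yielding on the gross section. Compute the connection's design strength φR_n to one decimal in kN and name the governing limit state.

1586.3 kN (gross-section yield governs)

Bolt shear: A_b = π(24)²/4 = 452.39 mm². φR_n = 0.75 × 469 × 452.39 × 6 × 2 = 1909.5 kN.
Bearing (25 mm plate, F_u = 400 MPa): end bolts L_c = 42 − 27/2 = 28.5, R_n = min(1.2×28.5×25×400, 2.4×24×25×400) = 342 kN/bolt; interior L_c = 93 − 27 = 66, R_n = 576 kN/bolt. φR_n = 0.75 × (2×342 + 4×576) = 2241.0 kN.
Block shear: shear path 2×[42+2×93] = 2×228 mm, A_gv = 11400, A_nv = 2×(228 − 2.5×29)×25 = 7775 mm²; tension across gage: (92 − 1×29)×25 = 1575 mm². R_n = min(0.6×400×7775, 0.6×250×11400) + 1.0×400×1575 = min(1866, 1710) + 630 = 2340 kN. φR_n = 0.75 × 2340 = 1755.0 kN.
Tension yield (gross): A_g = 282×25 = 7050 mm². φR_n = 0.90 × 250 × 7050 = 1586.3 kN.
Governing: min(1909.5, 2241.0, 1755.0, 1586.3) = 1586.3 kN → gross-section yield.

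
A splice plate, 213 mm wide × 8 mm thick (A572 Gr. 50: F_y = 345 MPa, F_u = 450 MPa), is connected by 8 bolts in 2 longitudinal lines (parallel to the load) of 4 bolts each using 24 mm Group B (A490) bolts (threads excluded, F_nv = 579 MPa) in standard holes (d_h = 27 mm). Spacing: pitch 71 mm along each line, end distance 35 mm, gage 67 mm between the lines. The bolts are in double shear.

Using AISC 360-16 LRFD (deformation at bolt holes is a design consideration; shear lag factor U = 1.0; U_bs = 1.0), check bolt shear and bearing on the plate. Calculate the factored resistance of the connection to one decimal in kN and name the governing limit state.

Bolt shear: A_b = π(24)²/4 = 452.39 mm². φR_n = 0.75 × 579 × 452.39 × 8 × 2 = 3143.2 kN.
Bearing (8 mm plate, F_u = 450 MPa): end bolts L_c = 35 − 27/2 = 21.5, R_n = min(1.2×21.5×8×450, 2.4×24×8×450) = 92.88 kN/bolt; interior L_c = 71 − 27 = 44, R_n = 190.08 kN/bolt. φR_n = 0.75 × (2×92.88 + 6×190.08) = 994.7 kN.
Governing: min(3143.2, 994.7) = 994.7 kN → bearing.

994.7 kN (bearing governs)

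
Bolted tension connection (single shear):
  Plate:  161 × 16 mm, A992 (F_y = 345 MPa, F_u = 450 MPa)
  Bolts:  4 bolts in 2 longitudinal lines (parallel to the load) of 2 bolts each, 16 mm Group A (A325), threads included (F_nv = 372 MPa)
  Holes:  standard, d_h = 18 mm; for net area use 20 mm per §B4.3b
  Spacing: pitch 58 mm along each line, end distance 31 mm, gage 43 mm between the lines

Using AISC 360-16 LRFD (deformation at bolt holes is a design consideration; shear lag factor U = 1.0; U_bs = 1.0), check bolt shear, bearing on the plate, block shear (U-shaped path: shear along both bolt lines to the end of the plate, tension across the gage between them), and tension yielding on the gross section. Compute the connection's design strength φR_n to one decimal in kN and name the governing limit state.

Bolt shear: A_b = π(16)²/4 = 201.06 mm². φR_n = 0.75 × 372 × 201.06 × 4 × 1 = 224.4 kN.
Bearing (16 mm plate, F_u = 450 MPa): end bolts L_c = 31 − 18/2 = 22, R_n = min(1.2×22×16×450, 2.4×16×16×450) = 190.08 kN/bolt; interior L_c = 58 − 18 = 40, R_n = 276.48 kN/bolt. φR_n = 0.75 × (2×190.08 + 2×276.48) = 699.8 kN.
Block shear: shear path 2×[31+1×58] = 2×89 mm, A_gv = 2848, A_nv = 2×(89 − 1.5×20)×16 = 1888 mm²; tension across gage: (43 − 1×20)×16 = 368 mm². R_n = min(0.6×450×1888, 0.6×345×2848) + 1.0×450×368 = min(509.76, 589.54) + 165.6 = 675.36 kN. φR_n = 0.75 × 675.36 = 506.5 kN.
Tension yield (gross): A_g = 161×16 = 2576 mm². φR_n = 0.90 × 345 × 2576 = 799.8 kN.
Governing: min(224.4, 699.8, 506.5, 799.8) = 224.4 kN → bolt shear.

224.4 kN (bolt shear governs)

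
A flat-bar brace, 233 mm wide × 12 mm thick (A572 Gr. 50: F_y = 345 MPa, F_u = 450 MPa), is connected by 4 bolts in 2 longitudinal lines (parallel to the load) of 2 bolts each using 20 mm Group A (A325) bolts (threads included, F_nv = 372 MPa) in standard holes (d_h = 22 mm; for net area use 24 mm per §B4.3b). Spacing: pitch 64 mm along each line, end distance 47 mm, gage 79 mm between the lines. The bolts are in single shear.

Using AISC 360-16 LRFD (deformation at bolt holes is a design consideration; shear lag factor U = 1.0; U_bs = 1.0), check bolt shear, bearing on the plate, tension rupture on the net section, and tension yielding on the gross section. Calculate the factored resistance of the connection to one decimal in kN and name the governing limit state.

350.6 kN (bolt shear governs)

Bolt shear: A_b = π(20)²/4 = 314.16 mm². φR_n = 0.75 × 372 × 314.16 × 4 × 1 = 350.6 kN.
Bearing (12 mm plate, F_u = 450 MPa): end bolts L_c = 47 − 22/2 = 36, R_n = min(1.2×36×12×450, 2.4×20×12×450) = 233.28 kN/bolt; interior L_c = 64 − 22 = 42, R_n = 259.2 kN/bolt. φR_n = 0.75 × (2×233.28 + 2×259.2) = 738.7 kN.
Tension rupture (net): A_n = (233 − 2×24)×12 = 2220 mm² (U = 1.0, A_e = A_n). φR_n = 0.75 × 450 × 2220 = 749.3 kN.
Tension yield (gross): A_g = 233×12 = 2796 mm². φR_n = 0.90 × 345 × 2796 = 868.2 kN.
Governing: min(350.6, 738.7, 749.3, 868.2) = 350.6 kN → bolt shear.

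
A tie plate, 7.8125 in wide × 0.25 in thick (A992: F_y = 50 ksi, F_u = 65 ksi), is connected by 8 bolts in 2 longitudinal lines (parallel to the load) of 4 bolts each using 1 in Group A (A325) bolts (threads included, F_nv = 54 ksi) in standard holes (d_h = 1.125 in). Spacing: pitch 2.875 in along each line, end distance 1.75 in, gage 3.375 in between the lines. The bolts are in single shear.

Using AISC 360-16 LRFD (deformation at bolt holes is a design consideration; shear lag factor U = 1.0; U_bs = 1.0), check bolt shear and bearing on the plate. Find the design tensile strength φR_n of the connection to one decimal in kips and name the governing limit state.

188.3 kips (bearing governs)

Bolt shear: A_b = π(1)²/4 = 0.7854 in². φR_n = 0.75 × 54 × 0.7854 × 8 × 1 = 254.5 kips.
Bearing (0.25 in plate, F_u = 65 ksi): end bolts L_c = 1.75 − 1.125/2 = 1.1875, R_n = min(1.2×1.1875×0.25×65, 2.4×1×0.25×65) = 23.156 kips/bolt; interior L_c = 2.875 − 1.125 = 1.75, R_n = 34.125 kips/bolt. φR_n = 0.75 × (2×23.156 + 6×34.125) = 188.3 kips.
Governing: min(254.5, 188.3) = 188.3 kips → bearing.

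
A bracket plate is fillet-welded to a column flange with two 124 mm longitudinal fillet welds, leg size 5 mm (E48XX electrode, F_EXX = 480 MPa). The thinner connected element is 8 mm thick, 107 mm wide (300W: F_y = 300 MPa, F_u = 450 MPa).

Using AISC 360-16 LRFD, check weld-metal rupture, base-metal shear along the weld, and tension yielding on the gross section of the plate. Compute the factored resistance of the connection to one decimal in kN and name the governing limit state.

189.4 kN (weld metal governs)

Weld metal: throat = 0.707×5 = 3.535 mm, L = 2×124 = 248 mm. φR_n = 0.75 × 0.6 × 480 × 3.535 × 248 = 189.4 kN.
Base metal shear (8 mm plate): yield φR_n = 1.0×0.6×300×8×248 = 357.1 kN; rupture φR_n = 0.75×0.6×450×8×248 = 401.8 kN; take 357.1 kN (yield).
Tension yield (gross): A_g = 107×8 = 856 mm². φR_n = 0.90 × 300 × 856 = 231.1 kN.
Governing: min(189.4, 357.1, 231.1) = 189.4 kN → weld metal.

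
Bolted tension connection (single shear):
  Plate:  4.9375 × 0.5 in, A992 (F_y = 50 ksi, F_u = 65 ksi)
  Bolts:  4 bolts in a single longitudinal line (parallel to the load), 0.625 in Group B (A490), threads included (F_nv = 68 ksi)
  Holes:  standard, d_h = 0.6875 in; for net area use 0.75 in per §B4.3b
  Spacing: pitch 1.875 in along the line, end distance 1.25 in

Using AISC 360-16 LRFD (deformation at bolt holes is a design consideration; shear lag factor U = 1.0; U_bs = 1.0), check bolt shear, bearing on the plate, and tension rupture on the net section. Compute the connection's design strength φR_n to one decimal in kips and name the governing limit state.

Bolt shear: A_b = π(0.625)²/4 = 0.3068 in². φR_n = 0.75 × 68 × 0.3068 × 4 × 1 = 62.6 kips.
Bearing (0.5 in plate, F_u = 65 ksi): end bolts L_c = 1.25 − 0.6875/2 = 0.90625, R_n = min(1.2×0.90625×0.5×65, 2.4×0.625×0.5×65) = 35.344 kips/bolt; interior L_c = 1.875 − 0.6875 = 1.1875, R_n = 46.313 kips/bolt. φR_n = 0.75 × (1×35.344 + 3×46.313) = 130.7 kips.
Tension rupture (net): A_n = (4.9375 − 1×0.75)×0.5 = 2.0938 in² (U = 1.0, A_e = A_n). φR_n = 0.75 × 65 × 2.0938 = 102.1 kips.
Governing: min(62.6, 130.7, 102.1) = 62.6 kips → bolt shear.

62.6 kips (bolt shear governs)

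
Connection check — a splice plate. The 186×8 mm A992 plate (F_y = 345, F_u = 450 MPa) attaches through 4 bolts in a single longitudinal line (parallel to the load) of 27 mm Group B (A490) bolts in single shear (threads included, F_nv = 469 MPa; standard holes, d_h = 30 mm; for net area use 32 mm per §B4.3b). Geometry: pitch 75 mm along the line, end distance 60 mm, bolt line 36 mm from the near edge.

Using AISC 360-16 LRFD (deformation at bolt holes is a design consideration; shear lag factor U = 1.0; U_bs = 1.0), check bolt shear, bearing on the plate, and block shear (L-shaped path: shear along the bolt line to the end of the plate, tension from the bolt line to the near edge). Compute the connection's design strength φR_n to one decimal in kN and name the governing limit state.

334.3 kN (block shear governs)

Bolt shear: A_b = π(27)²/4 = 572.56 mm². φR_n = 0.75 × 469 × 572.56 × 4 × 1 = 805.6 kN.
Bearing (8 mm plate, F_u = 450 MPa): end bolts L_c = 60 − 30/2 = 45, R_n = min(1.2×45×8×450, 2.4×27×8×450) = 194.4 kN/bolt; interior L_c = 75 − 30 = 45, R_n = 194.4 kN/bolt. φR_n = 0.75 × (1×194.4 + 3×194.4) = 583.2 kN.
Block shear: shear path 1×[60+3×75] = 1×285 mm, A_gv = 2280, A_nv = 1×(285 − 3.5×32)×8 = 1384 mm²; tension to near edge: (36 − 0.5×32)×8 = 160 mm². R_n = min(0.6×450×1384, 0.6×345×2280) + 1.0×450×160 = min(373.68, 471.96) + 72 = 445.68 kN. φR_n = 0.75 × 445.68 = 334.3 kN.
Governing: min(805.6, 583.2, 334.3) = 334.3 kN → block shear.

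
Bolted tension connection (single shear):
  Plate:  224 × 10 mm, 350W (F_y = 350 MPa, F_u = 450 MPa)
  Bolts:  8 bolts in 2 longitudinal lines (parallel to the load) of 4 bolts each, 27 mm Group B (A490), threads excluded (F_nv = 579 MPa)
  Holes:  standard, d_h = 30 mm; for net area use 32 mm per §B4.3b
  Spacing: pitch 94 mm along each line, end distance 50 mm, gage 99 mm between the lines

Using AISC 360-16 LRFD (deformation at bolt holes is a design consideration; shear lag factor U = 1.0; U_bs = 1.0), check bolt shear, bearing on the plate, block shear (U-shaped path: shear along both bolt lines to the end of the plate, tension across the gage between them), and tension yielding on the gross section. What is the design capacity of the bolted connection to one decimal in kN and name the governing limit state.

705.6 kN (gross-section yield governs)

Bolt shear: A_b = π(27)²/4 = 572.56 mm². φR_n = 0.75 × 579 × 572.56 × 8 × 1 = 1989.1 kN.
Bearing (10 mm plate, F_u = 450 MPa): end bolts L_c = 50 − 30/2 = 35, R_n = min(1.2×35×10×450, 2.4×27×10×450) = 189 kN/bolt; interior L_c = 94 − 30 = 64, R_n = 291.6 kN/bolt. φR_n = 0.75 × (2×189 + 6×291.6) = 1595.7 kN.
Block shear: shear path 2×[50+3×94] = 2×332 mm, A_gv = 6640, A_nv = 2×(332 − 3.5×32)×10 = 4400 mm²; tension across gage: (99 − 1×32)×10 = 670 mm². R_n = min(0.6×450×4400, 0.6×350×6640) + 1.0×450×670 = min(1188, 1394.4) + 301.5 = 1489.5 kN. φR_n = 0.75 × 1489.5 = 1117.1 kN.
Tension yield (gross): A_g = 224×10 = 2240 mm². φR_n = 0.90 × 350 × 2240 = 705.6 kN.
Governing: min(1989.1, 1595.7, 1117.1, 705.6) = 705.6 kN → gross-section yield.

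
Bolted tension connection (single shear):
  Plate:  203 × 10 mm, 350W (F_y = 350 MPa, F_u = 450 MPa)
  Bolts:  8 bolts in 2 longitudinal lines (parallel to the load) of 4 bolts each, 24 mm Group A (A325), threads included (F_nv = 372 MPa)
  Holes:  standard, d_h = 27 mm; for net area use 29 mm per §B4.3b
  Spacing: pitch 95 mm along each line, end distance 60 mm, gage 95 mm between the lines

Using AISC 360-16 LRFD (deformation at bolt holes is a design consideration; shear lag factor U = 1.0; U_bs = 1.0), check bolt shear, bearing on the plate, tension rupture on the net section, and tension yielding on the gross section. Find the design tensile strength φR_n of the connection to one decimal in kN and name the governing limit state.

Bolt shear: A_b = π(24)²/4 = 452.39 mm². φR_n = 0.75 × 372 × 452.39 × 8 × 1 = 1009.7 kN.
Bearing (10 mm plate, F_u = 450 MPa): end bolts L_c = 60 − 27/2 = 46.5, R_n = min(1.2×46.5×10×450, 2.4×24×10×450) = 251.1 kN/bolt; interior L_c = 95 − 27 = 68, R_n = 259.2 kN/bolt. φR_n = 0.75 × (2×251.1 + 6×259.2) = 1543.1 kN.
Tension rupture (net): A_n = (203 − 2×29)×10 = 1450 mm² (U = 1.0, A_e = A_n). φR_n = 0.75 × 450 × 1450 = 489.4 kN.
Tension yield (gross): A_g = 203×10 = 2030 mm². φR_n = 0.90 × 350 × 2030 = 639.5 kN.
Governing: min(1009.7, 1543.1, 489.4, 639.5) = 489.4 kN → net-section rupture.

489.4 kN (net-section rupture governs)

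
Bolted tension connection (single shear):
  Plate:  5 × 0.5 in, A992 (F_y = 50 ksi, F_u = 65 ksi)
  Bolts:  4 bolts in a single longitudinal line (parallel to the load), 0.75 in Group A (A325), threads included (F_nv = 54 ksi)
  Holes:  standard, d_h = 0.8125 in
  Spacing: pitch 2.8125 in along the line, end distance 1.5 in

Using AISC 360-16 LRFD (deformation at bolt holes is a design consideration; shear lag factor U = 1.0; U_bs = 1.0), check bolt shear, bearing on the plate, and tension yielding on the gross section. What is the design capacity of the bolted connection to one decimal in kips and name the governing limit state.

71.6 kips (bolt shear governs)

Bolt shear: A_b = π(0.75)²/4 = 0.44179 in². φR_n = 0.75 × 54 × 0.44179 × 4 × 1 = 71.6 kips.
Bearing (0.5 in plate, F_u = 65 ksi): end bolts L_c = 1.5 − 0.8125/2 = 1.09375, R_n = min(1.2×1.09375×0.5×65, 2.4×0.75×0.5×65) = 42.656 kips/bolt; interior L_c = 2.8125 − 0.8125 = 2, R_n = 58.5 kips/bolt. φR_n = 0.75 × (1×42.656 + 3×58.5) = 163.6 kips.
Tension yield (gross): A_g = 5×0.5 = 2.5 in². φR_n = 0.90 × 50 × 2.5 = 112.5 kips.
Governing: min(71.6, 163.6, 112.5) = 71.6 kips → bolt shear.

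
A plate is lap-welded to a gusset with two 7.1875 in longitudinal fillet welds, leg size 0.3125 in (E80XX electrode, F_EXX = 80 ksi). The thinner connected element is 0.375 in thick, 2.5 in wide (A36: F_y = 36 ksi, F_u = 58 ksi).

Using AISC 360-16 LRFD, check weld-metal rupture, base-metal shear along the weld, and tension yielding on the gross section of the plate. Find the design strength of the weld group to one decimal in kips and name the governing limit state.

Weld metal: throat = 0.707×0.3125 = 0.22094 in, L = 2×7.1875 = 14.375 in. φR_n = 0.75 × 0.6 × 80 × 0.22094 × 14.375 = 114.3 kips.
Base metal shear (0.375 in plate): yield φR_n = 1.0×0.6×36×0.375×14.375 = 116.4 kips; rupture φR_n = 0.75×0.6×58×0.375×14.375 = 140.7 kips; take 116.4 kips (yield).
Tension yield (gross): A_g = 2.5×0.375 = 0.9375 in². φR_n = 0.90 × 36 × 0.9375 = 30.4 kips.
Governing: min(114.3, 116.4, 30.4) = 30.4 kips → gross-section yield.

30.4 kips (gross-section yield governs)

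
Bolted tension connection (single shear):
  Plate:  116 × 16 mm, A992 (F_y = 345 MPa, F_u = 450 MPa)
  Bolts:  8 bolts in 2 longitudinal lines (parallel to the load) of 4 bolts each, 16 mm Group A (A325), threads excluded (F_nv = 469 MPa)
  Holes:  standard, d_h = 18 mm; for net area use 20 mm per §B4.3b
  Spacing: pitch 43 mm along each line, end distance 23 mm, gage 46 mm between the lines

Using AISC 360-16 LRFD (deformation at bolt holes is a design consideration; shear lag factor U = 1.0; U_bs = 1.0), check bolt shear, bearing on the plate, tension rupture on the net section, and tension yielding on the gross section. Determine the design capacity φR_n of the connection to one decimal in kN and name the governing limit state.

Bolt shear: A_b = π(16)²/4 = 201.06 mm². φR_n = 0.75 × 469 × 201.06 × 8 × 1 = 565.8 kN.
Bearing (16 mm plate, F_u = 450 MPa): end bolts L_c = 23 − 18/2 = 14, R_n = min(1.2×14×16×450, 2.4×16×16×450) = 120.96 kN/bolt; interior L_c = 43 − 18 = 25, R_n = 216 kN/bolt. φR_n = 0.75 × (2×120.96 + 6×216) = 1153.4 kN.
Tension rupture (net): A_n = (116 − 2×20)×16 = 1216 mm² (U = 1.0, A_e = A_n). φR_n = 0.75 × 450 × 1216 = 410.4 kN.
Tension yield (gross): A_g = 116×16 = 1856 mm². φR_n = 0.90 × 345 × 1856 = 576.3 kN.
Governing: min(565.8, 1153.4, 410.4, 576.3) = 410.4 kN → net-section rupture.

410.4 kN (net-section rupture governs)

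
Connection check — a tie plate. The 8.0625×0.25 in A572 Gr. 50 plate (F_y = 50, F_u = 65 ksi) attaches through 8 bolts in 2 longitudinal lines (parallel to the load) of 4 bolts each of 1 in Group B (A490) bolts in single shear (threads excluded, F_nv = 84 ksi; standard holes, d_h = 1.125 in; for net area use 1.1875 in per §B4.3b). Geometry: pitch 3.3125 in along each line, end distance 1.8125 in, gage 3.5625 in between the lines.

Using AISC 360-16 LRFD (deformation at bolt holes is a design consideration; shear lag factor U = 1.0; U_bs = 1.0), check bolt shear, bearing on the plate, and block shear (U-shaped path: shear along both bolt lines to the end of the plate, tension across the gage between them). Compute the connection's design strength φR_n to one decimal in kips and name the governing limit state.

140.0 kips (block shear governs)

Bolt shear: A_b = π(1)²/4 = 0.7854 in². φR_n = 0.75 × 84 × 0.7854 × 8 × 1 = 395.8 kips.
Bearing (0.25 in plate, F_u = 65 ksi): end bolts L_c = 1.8125 − 1.125/2 = 1.25, R_n = min(1.2×1.25×0.25×65, 2.4×1×0.25×65) = 24.375 kips/bolt; interior L_c = 3.3125 − 1.125 = 2.1875, R_n = 39 kips/bolt. φR_n = 0.75 × (2×24.375 + 6×39) = 212.1 kips.
Block shear: shear path 2×[1.8125+3×3.3125] = 2×11.75 in, A_gv = 5.875, A_nv = 2×(11.75 − 3.5×1.1875)×0.25 = 3.7969 in²; tension across gage: (3.5625 − 1×1.1875)×0.25 = 0.59375 in². R_n = min(0.6×65×3.7969, 0.6×50×5.875) + 1.0×65×0.59375 = min(148.08, 176.25) + 38.594 = 186.67 kips. φR_n = 0.75 × 186.67 = 140.0 kips.
Governing: min(395.8, 212.1, 140.0) = 140.0 kips → block shear.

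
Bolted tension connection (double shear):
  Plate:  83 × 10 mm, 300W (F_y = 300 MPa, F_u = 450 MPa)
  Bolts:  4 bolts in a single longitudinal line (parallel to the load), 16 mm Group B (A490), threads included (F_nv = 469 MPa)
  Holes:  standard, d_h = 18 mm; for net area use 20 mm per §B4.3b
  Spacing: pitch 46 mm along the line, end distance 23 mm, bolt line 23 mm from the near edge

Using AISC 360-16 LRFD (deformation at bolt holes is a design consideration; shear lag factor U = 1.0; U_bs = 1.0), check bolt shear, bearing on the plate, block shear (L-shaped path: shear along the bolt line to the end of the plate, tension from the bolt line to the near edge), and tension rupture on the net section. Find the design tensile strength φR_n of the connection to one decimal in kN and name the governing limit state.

212.6 kN (net-section rupture governs)

Bolt shear: A_b = π(16)²/4 = 201.06 mm². φR_n = 0.75 × 469 × 201.06 × 4 × 2 = 565.8 kN.
Bearing (10 mm plate, F_u = 450 MPa): end bolts L_c = 23 − 18/2 = 14, R_n = min(1.2×14×10×450, 2.4×16×10×450) = 75.6 kN/bolt; interior L_c = 46 − 18 = 28, R_n = 151.2 kN/bolt. φR_n = 0.75 × (1×75.6 + 3×151.2) = 396.9 kN.
Block shear: shear path 1×[23+3×46] = 1×161 mm, A_gv = 1610, A_nv = 1×(161 − 3.5×20)×10 = 910 mm²; tension to near edge: (23 − 0.5×20)×10 = 130 mm². R_n = min(0.6×450×910, 0.6×300×1610) + 1.0×450×130 = min(245.7, 289.8) + 58.5 = 304.2 kN. φR_n = 0.75 × 304.2 = 228.2 kN.
Tension rupture (net): A_n = (83 − 1×20)×10 = 630 mm² (U = 1.0, A_e = A_n). φR_n = 0.75 × 450 × 630 = 212.6 kN.
Governing: min(565.8, 396.9, 228.2, 212.6) = 212.6 kN → net-section rupture.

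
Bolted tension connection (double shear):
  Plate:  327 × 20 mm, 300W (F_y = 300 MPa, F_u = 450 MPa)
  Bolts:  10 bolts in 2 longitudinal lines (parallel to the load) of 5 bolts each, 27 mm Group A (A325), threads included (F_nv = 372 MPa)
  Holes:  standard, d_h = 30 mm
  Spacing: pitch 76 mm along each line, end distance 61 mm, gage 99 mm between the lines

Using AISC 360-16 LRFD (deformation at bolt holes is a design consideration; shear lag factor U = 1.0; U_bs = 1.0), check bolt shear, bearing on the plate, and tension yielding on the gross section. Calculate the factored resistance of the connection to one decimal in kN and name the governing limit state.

1765.8 kN (gross-section yield governs)

Bolt shear: A_b = π(27)²/4 = 572.56 mm². φR_n = 0.75 × 372 × 572.56 × 10 × 2 = 3194.9 kN.
Bearing (20 mm plate, F_u = 450 MPa): end bolts L_c = 61 − 30/2 = 46, R_n = min(1.2×46×20×450, 2.4×27×20×450) = 496.8 kN/bolt; interior L_c = 76 − 30 = 46, R_n = 496.8 kN/bolt. φR_n = 0.75 × (2×496.8 + 8×496.8) = 3726.0 kN.
Tension yield (gross): A_g = 327×20 = 6540 mm². φR_n = 0.90 × 300 × 6540 = 1765.8 kN.
Governing: min(3194.9, 3726.0, 1765.8) = 1765.8 kN → gross-section yield.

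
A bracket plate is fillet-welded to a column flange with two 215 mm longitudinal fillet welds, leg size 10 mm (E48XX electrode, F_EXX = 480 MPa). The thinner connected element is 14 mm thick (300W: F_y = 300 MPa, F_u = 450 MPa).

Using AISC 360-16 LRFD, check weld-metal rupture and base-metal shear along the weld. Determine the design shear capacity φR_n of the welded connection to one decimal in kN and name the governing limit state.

656.7 kN (weld metal governs)

Weld metal: throat = 0.707×10 = 7.07 mm, L = 2×215 = 430 mm. φR_n = 0.75 × 0.6 × 480 × 7.07 × 430 = 656.7 kN.
Base metal shear (14 mm plate): yield φR_n = 1.0×0.6×300×14×430 = 1083.6 kN; rupture φR_n = 0.75×0.6×450×14×430 = 1219.1 kN; take 1083.6 kN (yield).
Governing: min(656.7, 1083.6) = 656.7 kN → weld metal.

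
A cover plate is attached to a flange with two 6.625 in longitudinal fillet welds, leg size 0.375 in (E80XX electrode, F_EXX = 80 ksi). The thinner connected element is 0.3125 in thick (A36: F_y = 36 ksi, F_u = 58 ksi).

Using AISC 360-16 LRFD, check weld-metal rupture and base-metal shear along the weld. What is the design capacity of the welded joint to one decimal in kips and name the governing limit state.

89.4 kips (base-metal shear governs)

Weld metal: throat = 0.707×0.375 = 0.26513 in, L = 2×6.625 = 13.25 in. φR_n = 0.75 × 0.6 × 80 × 0.26513 × 13.25 = 126.5 kips.
Base metal shear (0.3125 in plate): yield φR_n = 1.0×0.6×36×0.3125×13.25 = 89.4 kips; rupture φR_n = 0.75×0.6×58×0.3125×13.25 = 108.1 kips; take 89.4 kips (yield).
Governing: min(126.5, 89.4) = 89.4 kips → base-metal shear.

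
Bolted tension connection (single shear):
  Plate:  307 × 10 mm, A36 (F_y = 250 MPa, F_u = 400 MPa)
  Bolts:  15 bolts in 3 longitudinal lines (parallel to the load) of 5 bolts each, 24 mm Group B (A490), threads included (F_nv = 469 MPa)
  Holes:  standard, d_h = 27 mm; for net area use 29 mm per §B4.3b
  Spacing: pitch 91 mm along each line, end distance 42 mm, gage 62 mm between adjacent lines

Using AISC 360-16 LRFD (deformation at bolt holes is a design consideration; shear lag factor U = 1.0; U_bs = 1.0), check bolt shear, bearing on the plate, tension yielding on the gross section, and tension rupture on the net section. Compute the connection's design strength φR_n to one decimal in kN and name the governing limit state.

660.0 kN (net-section rupture governs)

Bolt shear: A_b = π(24)²/4 = 452.39 mm². φR_n = 0.75 × 469 × 452.39 × 15 × 1 = 2386.9 kN.
Bearing (10 mm plate, F_u = 400 MPa): end bolts L_c = 42 − 27/2 = 28.5, R_n = min(1.2×28.5×10×400, 2.4×24×10×400) = 136.8 kN/bolt; interior L_c = 91 − 27 = 64, R_n = 230.4 kN/bolt. φR_n = 0.75 × (3×136.8 + 12×230.4) = 2381.4 kN.
Tension yield (gross): A_g = 307×10 = 3070 mm². φR_n = 0.90 × 250 × 3070 = 690.8 kN.
Tension rupture (net): A_n = (307 − 3×29)×10 = 2200 mm² (U = 1.0, A_e = A_n). φR_n = 0.75 × 400 × 2200 = 660.0 kN.
Governing: min(2386.9, 2381.4, 690.8, 660.0) = 660.0 kN → net-section rupture.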